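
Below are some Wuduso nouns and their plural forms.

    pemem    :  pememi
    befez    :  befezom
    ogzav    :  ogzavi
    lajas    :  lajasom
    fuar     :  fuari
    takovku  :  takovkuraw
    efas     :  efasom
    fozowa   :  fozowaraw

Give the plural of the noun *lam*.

The suffix is conditioned by the final sound: -om when the stem ends in a sibilant (*befez*, *lajas*, *efas*); -i when the stem ends in a non-sibilant consonant (*pemem*, *ogzav*, *fuar*); -raw when the stem ends in a vowel (*takovku*, *fozowa*).
*lam*: final sound = /m/, a non-sibilant consonant → -i → *lami*.

lami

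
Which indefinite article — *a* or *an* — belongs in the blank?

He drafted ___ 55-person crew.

The indefinite article is chosen by the initial *sound* of the following word, not its spelling.
The number *55* is spoken "fifty-…", beginning with /ˈfɪfti/ — a consonant sound.
So the article is *a*: He drafted a 55-person crew.

a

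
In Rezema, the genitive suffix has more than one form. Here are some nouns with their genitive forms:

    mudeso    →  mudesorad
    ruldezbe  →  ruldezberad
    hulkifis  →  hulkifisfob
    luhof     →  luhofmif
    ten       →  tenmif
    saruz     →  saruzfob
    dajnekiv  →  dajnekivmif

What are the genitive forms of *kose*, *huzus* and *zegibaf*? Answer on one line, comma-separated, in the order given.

koserad, huzusfob, zegibafmif

The pattern is sibilance of the final sound: -fob when the stem ends in a sibilant (*hulkifis*, *saruz*); -mif when the stem ends in a non-sibilant consonant (*luhof*, *ten*, *dajnekiv*); -rad when the stem ends in a vowel (*mudeso*, *ruldezbe*).
*kose* — final sound /e/ (a vowel) → -rad → *koserad*.
*huzus*: final sound = /s/, a sibilant → -fob → *huzusfob*.
*zegibaf*: final sound = /f/, a non-sibilant consonant → -mif → *zegibafmif*.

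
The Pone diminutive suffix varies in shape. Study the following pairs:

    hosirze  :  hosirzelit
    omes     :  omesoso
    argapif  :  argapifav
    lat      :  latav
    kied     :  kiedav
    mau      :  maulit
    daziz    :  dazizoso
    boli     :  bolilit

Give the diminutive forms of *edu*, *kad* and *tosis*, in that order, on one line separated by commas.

The pattern is sibilance of the final sound: -oso when the stem ends in a sibilant (*omes*, *daziz*); -av when the stem ends in a non-sibilant consonant (*argapif*, *lat*, *kied*); -lit when the stem ends in a vowel (*hosirze*, *mau*, *boli*).
Since the final sound of *edu* is /u/ (a vowel), it takes -lit, giving *edulit*.
The final sound of *kad* is /d/, which is a non-sibilant consonant, so the suffix is -av, giving *kadav*.
*tosis*: final sound = /s/, a sibilant → -oso → *tosisoso*.

edulit, kadav, tosisoso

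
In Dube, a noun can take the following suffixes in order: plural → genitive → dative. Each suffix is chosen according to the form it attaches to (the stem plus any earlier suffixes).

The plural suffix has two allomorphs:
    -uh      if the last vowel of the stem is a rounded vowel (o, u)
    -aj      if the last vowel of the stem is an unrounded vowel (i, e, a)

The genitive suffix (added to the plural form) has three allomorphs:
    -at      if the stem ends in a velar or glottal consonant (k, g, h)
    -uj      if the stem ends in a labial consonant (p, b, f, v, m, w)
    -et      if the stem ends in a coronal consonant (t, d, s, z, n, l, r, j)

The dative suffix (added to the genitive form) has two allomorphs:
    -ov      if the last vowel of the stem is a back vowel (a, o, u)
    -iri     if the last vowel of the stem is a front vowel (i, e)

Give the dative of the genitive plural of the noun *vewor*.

The last vowel of *vewor* is /o/, which is a rounded vowel, so the plural suffix is -uh, giving *veworuh*.
The plural form *veworuh* — final consonant /h/ (velar/glottal) → -at → *veworuhat*.
The last vowel of the genitive form *veworuhat* is /a/, which is a back vowel, so the dative suffix is -ov, giving *veworuhatov*.

veworuhatov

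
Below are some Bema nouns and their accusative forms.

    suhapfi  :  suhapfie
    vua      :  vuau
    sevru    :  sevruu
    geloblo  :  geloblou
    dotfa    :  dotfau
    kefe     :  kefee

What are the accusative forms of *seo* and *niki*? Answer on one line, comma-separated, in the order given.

The pattern is front/back vowel harmony: -e when the last vowel of the stem is a front vowel (*suhapfi*, *kefe*); -u when the last vowel of the stem is a back vowel (*vua*, *sevru*, *geloblo*, *dotfa*).
The last vowel of *seo* is /o/, which is a back vowel, so the suffix is -u, giving *seou*.
*niki*: last vowel = /i/, a front vowel → -e → *nikie*.

seou, nikie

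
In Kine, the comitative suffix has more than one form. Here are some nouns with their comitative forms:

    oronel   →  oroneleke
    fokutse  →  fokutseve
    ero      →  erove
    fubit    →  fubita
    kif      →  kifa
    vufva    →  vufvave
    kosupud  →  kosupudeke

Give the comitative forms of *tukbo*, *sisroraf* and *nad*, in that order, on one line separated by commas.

The suffix is conditioned by the final sound: -a when the stem ends in a voiceless consonant (*fubit*, *kif*); -eke when the stem ends in a voiced consonant (*oronel*, *kosupud*); -ve when the stem ends in a vowel (*fokutse*, *ero*, *vufva*).
Since the final sound of *tukbo* is /o/ (a vowel), it takes -ve, giving *tukbove*.
*sisroraf* — final sound /f/ (a voiceless consonant) → -a → *sisrorafa*.
*nad* — final sound /d/ (a voiced consonant) → -eke → *nadeke*.

tukbove, sisrorafa, nadeke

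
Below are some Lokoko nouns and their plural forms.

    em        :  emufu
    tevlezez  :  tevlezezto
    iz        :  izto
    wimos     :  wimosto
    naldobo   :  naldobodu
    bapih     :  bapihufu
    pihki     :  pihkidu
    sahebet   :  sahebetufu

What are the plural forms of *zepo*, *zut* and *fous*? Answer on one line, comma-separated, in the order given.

The alternation tracks the final sound of the stem — -to when the stem ends in a sibilant (*tevlezez*, *iz*, *wimos*); -ufu when the stem ends in a non-sibilant consonant (*em*, *bapih*, *sahebet*); -du when the stem ends in a vowel (*naldobo*, *pihki*).
*zepo*: final sound = /o/, a vowel → -du → *zepodu*.
*zut*: final sound = /t/, a non-sibilant consonant → -ufu → *zutufu*.
*fous* — final sound /s/ (a sibilant) → -to → *fousto*.

zepodu, zutufu, fousto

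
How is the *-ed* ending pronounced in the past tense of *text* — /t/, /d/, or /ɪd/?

/ɪd/

The stem *text* ends in /t/ or /d/.
The -ed suffix is realized as /ɪd/ after /t, d/; as /t/ after other voiceless consonants; and as /d/ after other voiced sounds.
So -ed on *text* is pronounced /ɪd/.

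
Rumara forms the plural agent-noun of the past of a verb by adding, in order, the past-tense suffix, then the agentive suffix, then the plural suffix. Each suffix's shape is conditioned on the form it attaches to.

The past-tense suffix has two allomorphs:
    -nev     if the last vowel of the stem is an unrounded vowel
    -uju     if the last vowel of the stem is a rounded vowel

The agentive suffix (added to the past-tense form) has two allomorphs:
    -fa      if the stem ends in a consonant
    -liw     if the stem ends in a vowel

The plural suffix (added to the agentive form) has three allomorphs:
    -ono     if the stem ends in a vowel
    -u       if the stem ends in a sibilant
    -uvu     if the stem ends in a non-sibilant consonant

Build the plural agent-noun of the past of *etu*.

etuujuliwuvu

The last vowel of *etu* is /u/, which is a rounded vowel, so the past-tense suffix is -uju, giving *etuuju*.
Since the final sound of the past-tense form *etuuju* is /u/ (a vowel), it takes -liw, giving *etuujuliw*.
The final sound of the agentive form *etuujuliw* is /w/, which is a non-sibilant consonant, so the plural suffix is -uvu, giving *etuujuliwuvu*.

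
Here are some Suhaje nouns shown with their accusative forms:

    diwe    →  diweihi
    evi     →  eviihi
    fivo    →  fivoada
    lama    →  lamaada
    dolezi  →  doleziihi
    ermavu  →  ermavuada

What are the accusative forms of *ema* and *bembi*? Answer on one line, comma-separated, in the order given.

emaada, bembiihi

The pattern is front/back vowel harmony: -ihi when the last vowel of the stem is a front vowel (*diwe*, *evi*, *dolezi*); -ada when the last vowel of the stem is a back vowel (*fivo*, *lama*, *ermavu*).
The last vowel of *ema* is /a/, which is a back vowel, so the suffix is -ada, giving *emaada*.
The last vowel of *bembi* is /i/, which is a front vowel, so the suffix is -ihi, giving *bembiihi*.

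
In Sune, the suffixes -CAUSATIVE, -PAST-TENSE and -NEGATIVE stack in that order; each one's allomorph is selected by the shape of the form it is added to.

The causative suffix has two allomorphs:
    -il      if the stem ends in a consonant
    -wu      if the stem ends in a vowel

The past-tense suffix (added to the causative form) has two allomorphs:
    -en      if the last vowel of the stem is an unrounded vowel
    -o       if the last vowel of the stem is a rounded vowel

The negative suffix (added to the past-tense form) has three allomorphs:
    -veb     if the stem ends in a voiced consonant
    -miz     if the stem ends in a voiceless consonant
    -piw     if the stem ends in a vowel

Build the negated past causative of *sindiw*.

*sindiw*: final sound = /w/, a consonant → -il → *sindiwil*.
The causative form *sindiwil* — last vowel /i/ (an unrounded vowel) → -en → *sindiwilen*.
The final sound of the past-tense form *sindiwilen* is /n/, which is a voiced consonant, so the negative suffix is -veb, giving *sindiwilenveb*.

sindiwilenveb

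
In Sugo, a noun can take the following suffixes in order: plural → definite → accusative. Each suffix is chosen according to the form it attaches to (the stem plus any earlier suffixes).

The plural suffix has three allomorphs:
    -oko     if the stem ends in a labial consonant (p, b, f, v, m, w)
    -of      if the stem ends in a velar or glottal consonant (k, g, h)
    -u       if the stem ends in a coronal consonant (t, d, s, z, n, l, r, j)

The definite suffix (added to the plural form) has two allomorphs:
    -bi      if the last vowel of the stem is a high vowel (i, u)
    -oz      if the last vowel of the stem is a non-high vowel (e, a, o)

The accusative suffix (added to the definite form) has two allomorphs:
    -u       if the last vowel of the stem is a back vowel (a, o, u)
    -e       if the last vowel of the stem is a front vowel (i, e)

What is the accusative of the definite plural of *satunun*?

satununubie

The final consonant of *satunun* is /n/, which is coronal, so the plural suffix is -u, giving *satununu*.
Since the last vowel of the plural form *satununu* is /u/ (a high vowel), it takes -bi, giving *satununubi*.
Since the last vowel of the definite form *satununubi* is /i/ (a front vowel), it takes -e, giving *satununubie*.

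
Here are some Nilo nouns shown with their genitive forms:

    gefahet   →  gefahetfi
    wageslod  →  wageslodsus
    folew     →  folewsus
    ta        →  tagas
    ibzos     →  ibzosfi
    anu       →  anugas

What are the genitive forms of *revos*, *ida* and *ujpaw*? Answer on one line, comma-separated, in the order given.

revosfi, idagas, ujpawsus

The suffix is conditioned by the final sound: -fi when the stem ends in a voiceless consonant (*gefahet*, *ibzos*); -sus when the stem ends in a voiced consonant (*wageslod*, *folew*); -gas when the stem ends in a vowel (*ta*, *anu*).
Since the final sound of *revos* is /s/ (a voiceless consonant), it takes -fi, giving *revosfi*.
The final sound of *ida* is /a/, which is a vowel, so the suffix is -gas, giving *idagas*.
The final sound of *ujpaw* is /w/, which is a voiced consonant, so the suffix is -sus, giving *ujpawsus*.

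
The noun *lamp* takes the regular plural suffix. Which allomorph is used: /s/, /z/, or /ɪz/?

/s/

The stem *lamp* ends in a voiceless non-sibilant consonant.
The plural suffix surfaces as /ɪz/ after sibilants, /s/ after other voiceless consonants, and /z/ after other voiced sounds.
So the plural -s on *lamp* is pronounced /s/.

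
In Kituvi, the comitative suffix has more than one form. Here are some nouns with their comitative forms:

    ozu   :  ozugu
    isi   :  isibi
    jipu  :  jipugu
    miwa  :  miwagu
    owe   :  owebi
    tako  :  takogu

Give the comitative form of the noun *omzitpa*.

omzitpagu

Looking at the last vowel of each stem: -bi when the last vowel of the stem is a front vowel (*isi*, *owe*); -gu when the last vowel of the stem is a back vowel (*ozu*, *jipu*, *miwa*, *tako*).
The last vowel of *omzitpa* is /a/, which is a back vowel, so the suffix is -gu, giving *omzitpagu*.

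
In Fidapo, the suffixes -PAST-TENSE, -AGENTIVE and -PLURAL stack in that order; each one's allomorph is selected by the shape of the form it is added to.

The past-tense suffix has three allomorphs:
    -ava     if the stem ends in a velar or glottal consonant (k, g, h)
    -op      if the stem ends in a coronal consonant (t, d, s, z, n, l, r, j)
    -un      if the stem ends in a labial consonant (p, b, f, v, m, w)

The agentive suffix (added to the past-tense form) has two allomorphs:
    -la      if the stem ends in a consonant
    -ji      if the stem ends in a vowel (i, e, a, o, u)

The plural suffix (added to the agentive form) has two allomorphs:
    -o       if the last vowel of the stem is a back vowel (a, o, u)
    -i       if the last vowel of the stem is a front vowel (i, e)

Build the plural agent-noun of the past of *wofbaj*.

wofbajoplao

*wofbaj* — final consonant /j/ (coronal) → -op → *wofbajop*.
The final sound of the past-tense form *wofbajop* is /p/, which is a consonant, so the agentive suffix is -la, giving *wofbajopla*.
The agentive form *wofbajopla*: last vowel = /a/, a back vowel → -o → *wofbajoplao*.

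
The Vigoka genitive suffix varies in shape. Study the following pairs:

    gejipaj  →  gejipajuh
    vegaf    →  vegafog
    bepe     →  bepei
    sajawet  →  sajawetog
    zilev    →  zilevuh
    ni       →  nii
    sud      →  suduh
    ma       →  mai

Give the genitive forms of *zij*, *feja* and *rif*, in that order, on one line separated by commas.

The pattern is voicing of the final sound: -og when the stem ends in a voiceless consonant (*vegaf*, *sajawet*); -uh when the stem ends in a voiced consonant (*gejipaj*, *zilev*, *sud*); -i when the stem ends in a vowel (*bepe*, *ni*, *ma*).
*zij* — final sound /j/ (a voiced consonant) → -uh → *zijuh*.
The final sound of *feja* is /a/, which is a vowel, so the suffix is -i, giving *fejai*.
Since the final sound of *rif* is /f/ (a voiceless consonant), it takes -og, giving *rifog*.

zijuh, fejai, rifog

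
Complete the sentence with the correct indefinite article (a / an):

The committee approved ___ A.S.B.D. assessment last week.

The indefinite article is chosen by the initial *sound* of the following word, not its spelling.
The initialism *A.S.B.D.* is read letter by letter; the first letter, A, is pronounced /eɪ/, which begins with a vowel sound.
So the article is *an*: The committee approved an A.S.B.D. assessment last week.

an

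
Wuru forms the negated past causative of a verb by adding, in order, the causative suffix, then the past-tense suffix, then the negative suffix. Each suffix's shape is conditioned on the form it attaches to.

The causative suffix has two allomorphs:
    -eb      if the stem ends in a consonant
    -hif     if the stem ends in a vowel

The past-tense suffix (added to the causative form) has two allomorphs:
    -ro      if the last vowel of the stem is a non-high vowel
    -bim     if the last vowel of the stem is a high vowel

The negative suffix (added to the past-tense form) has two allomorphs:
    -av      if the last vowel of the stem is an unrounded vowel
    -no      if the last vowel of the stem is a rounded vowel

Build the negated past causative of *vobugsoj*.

vobugsojebrono

Since the final sound of *vobugsoj* is /j/ (a consonant), it takes -eb, giving *vobugsojeb*.
The causative form *vobugsojeb*: last vowel = /e/, a non-high vowel → -ro → *vobugsojebro*.
Since the last vowel of the past-tense form *vobugsojebro* is /o/ (a rounded vowel), it takes -no, giving *vobugsojebrono*.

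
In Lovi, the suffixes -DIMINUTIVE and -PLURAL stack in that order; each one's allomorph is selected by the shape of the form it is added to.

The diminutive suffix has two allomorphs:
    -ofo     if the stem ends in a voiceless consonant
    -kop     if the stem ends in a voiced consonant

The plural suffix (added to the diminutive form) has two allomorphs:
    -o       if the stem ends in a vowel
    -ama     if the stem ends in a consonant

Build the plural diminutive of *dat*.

*dat* — final consonant /t/ (voiceless) → -ofo → *datofo*.
The diminutive form *datofo* — final sound /o/ (a vowel) → -o → *datofoo*.

datofoo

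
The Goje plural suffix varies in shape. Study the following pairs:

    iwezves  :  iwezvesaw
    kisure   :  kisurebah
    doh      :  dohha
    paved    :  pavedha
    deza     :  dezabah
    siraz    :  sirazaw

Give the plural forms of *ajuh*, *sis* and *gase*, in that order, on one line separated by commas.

ajuhha, sisaw, gasebah

Looking at the final sound of each stem: -aw when the stem ends in a sibilant (*iwezves*, *siraz*); -ha when the stem ends in a non-sibilant consonant (*doh*, *paved*); -bah when the stem ends in a vowel (*kisure*, *deza*).
Since the final sound of *ajuh* is /h/ (a non-sibilant consonant), it takes -ha, giving *ajuhha*.
Since the final sound of *sis* is /s/ (a sibilant), it takes -aw, giving *sisaw*.
Since the final sound of *gase* is /e/ (a vowel), it takes -bah, giving *gasebah*.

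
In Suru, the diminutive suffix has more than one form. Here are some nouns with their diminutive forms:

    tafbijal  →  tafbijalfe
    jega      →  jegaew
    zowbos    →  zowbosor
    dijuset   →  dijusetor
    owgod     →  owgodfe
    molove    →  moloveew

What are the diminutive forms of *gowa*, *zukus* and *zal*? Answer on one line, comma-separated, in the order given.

Looking at the final sound of each stem: -or when the stem ends in a voiceless consonant (*zowbos*, *dijuset*); -fe when the stem ends in a voiced consonant (*tafbijal*, *owgod*); -ew when the stem ends in a vowel (*jega*, *molove*).
Since the final sound of *gowa* is /a/ (a vowel), it takes -ew, giving *gowaew*.
Since the final sound of *zukus* is /s/ (a voiceless consonant), it takes -or, giving *zukusor*.
*zal*: final sound = /l/, a voiced consonant → -fe → *zalfe*.

gowaew, zukusor, zalfe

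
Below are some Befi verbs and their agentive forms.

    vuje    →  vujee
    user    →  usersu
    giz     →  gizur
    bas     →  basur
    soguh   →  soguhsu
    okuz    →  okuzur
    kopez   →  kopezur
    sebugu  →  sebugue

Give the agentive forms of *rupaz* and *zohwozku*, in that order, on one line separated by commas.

The alternation tracks the final sound of the stem — -ur when the stem ends in a sibilant (*giz*, *bas*, *okuz*, *kopez*); -su when the stem ends in a non-sibilant consonant (*user*, *soguh*); -e when the stem ends in a vowel (*vuje*, *sebugu*).
*rupaz*: final sound = /z/, a sibilant → -ur → *rupazur*.
*zohwozku* — final sound /u/ (a vowel) → -e → *zohwozkue*.

rupazur, zohwozkue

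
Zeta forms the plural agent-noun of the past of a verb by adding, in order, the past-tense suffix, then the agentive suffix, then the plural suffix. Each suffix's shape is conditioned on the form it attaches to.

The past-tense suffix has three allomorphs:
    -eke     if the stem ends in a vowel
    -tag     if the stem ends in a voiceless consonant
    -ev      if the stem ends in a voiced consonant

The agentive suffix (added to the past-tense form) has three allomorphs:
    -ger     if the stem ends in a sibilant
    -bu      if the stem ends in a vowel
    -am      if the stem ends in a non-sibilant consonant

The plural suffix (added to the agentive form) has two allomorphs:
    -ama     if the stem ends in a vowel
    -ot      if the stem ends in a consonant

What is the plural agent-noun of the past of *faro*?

faroekebuama

*faro*: final sound = /o/, a vowel → -eke → *faroeke*.
Since the final sound of the past-tense form *faroeke* is /e/ (a vowel), it takes -bu, giving *faroekebu*.
The final sound of the agentive form *faroekebu* is /u/, which is a vowel, so the plural suffix is -ama, giving *faroekebuama*.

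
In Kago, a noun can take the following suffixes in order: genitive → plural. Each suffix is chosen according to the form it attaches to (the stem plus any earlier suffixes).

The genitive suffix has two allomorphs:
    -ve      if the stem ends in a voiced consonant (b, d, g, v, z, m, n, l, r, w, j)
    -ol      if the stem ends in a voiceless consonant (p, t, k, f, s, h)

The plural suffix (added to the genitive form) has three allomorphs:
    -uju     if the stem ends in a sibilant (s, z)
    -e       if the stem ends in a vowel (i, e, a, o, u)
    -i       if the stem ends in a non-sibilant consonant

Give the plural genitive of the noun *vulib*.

vulibvee

*vulib* — final consonant /b/ (voiced) → -ve → *vulibve*.
The final sound of the genitive form *vulibve* is /e/, which is a vowel, so the plural suffix is -e, giving *vulibvee*.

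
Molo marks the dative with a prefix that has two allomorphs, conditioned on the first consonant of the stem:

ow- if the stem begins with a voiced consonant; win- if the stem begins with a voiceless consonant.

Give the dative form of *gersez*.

Since the first consonant of *gersez* is /g/ (voiced), it takes ow-, giving *owgersez*.

owgersez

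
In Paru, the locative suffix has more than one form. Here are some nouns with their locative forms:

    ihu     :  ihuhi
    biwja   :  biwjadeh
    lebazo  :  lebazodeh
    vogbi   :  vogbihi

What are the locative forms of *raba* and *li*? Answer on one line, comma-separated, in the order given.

The alternation tracks the last vowel of the stem — -hi when the last vowel of the stem is a high vowel (*ihu*, *vogbi*); -deh when the last vowel of the stem is a non-high vowel (*biwja*, *lebazo*).
*raba*: last vowel = /a/, a non-high vowel → -deh → *rabadeh*.
*li* — last vowel /i/ (a high vowel) → -hi → *lihi*.

rabadeh, lihi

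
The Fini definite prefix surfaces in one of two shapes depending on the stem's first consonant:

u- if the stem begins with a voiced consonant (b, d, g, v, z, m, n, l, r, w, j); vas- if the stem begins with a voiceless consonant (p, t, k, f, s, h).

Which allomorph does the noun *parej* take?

*parej* — first consonant /p/ (voiceless) → vas-.

vas-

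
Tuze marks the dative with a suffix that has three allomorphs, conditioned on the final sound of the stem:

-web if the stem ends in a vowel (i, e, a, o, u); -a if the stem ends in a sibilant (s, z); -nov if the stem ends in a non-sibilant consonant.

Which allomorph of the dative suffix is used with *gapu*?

-web

Since the final sound of *gapu* is /u/ (a vowel), it takes -web.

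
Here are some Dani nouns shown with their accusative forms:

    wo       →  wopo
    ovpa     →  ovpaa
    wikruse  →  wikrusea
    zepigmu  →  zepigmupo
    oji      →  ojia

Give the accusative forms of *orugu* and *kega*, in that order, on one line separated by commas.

orugupo, kegaa

Looking at the last vowel of each stem: -po when the last vowel of the stem is a rounded vowel (*wo*, *zepigmu*); -a when the last vowel of the stem is an unrounded vowel (*ovpa*, *wikruse*, *oji*).
*orugu* — last vowel /u/ (a rounded vowel) → -po → *orugupo*.
*kega* — last vowel /a/ (an unrounded vowel) → -a → *kegaa*.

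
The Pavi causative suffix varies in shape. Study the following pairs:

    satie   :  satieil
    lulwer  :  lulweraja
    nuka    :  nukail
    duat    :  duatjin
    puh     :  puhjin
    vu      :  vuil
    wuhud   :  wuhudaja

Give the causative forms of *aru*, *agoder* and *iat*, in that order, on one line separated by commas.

Looking at the final sound of each stem: -jin when the stem ends in a voiceless consonant (*duat*, *puh*); -aja when the stem ends in a voiced consonant (*lulwer*, *wuhud*); -il when the stem ends in a vowel (*satie*, *nuka*, *vu*).
*aru*: final sound = /u/, a vowel → -il → *aruil*.
Since the final sound of *agoder* is /r/ (a voiced consonant), it takes -aja, giving *agoderaja*.
*iat* — final sound /t/ (a voiceless consonant) → -jin → *iatjin*.

aruil, agoderaja, iatjin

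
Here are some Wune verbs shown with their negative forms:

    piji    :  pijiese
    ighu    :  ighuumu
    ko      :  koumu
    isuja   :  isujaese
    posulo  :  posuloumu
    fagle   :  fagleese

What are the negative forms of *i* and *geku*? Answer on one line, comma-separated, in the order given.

The alternation tracks the last vowel of the stem — -umu when the last vowel of the stem is a rounded vowel (*ighu*, *ko*, *posulo*); -ese when the last vowel of the stem is an unrounded vowel (*piji*, *isuja*, *fagle*).
The last vowel of *i* is /i/, which is an unrounded vowel, so the suffix is -ese, giving *iese*.
Since the last vowel of *geku* is /u/ (a rounded vowel), it takes -umu, giving *gekuumu*.

iese, gekuumu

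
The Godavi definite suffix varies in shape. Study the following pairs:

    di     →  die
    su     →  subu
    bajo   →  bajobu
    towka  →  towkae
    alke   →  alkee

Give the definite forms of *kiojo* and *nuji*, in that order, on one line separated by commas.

kiojobu, nujie

The alternation tracks the last vowel of the stem — -bu when the last vowel of the stem is a rounded vowel (*su*, *bajo*); -e when the last vowel of the stem is an unrounded vowel (*di*, *towka*, *alke*).
*kiojo* — last vowel /o/ (a rounded vowel) → -bu → *kiojobu*.
Since the last vowel of *nuji* is /i/ (an unrounded vowel), it takes -e, giving *nujie*.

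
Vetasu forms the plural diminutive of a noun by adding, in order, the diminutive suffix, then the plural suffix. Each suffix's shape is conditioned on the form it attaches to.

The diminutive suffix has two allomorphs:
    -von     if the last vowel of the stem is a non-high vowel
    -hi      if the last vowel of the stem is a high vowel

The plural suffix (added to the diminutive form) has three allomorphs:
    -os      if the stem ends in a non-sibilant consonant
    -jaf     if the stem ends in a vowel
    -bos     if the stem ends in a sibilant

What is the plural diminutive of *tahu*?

tahuhijaf

The last vowel of *tahu* is /u/, which is a high vowel, so the diminutive suffix is -hi, giving *tahuhi*.
The diminutive form *tahuhi*: final sound = /i/, a vowel → -jaf → *tahuhijaf*.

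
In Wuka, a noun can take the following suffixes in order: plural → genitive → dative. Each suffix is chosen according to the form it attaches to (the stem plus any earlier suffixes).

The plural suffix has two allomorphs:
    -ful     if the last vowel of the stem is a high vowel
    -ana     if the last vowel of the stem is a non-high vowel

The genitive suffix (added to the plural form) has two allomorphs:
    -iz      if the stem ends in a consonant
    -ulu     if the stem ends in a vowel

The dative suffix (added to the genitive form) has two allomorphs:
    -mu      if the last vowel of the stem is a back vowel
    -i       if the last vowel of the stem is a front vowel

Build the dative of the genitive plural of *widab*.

*widab*: last vowel = /a/, a non-high vowel → -ana → *widabana*.
Since the final sound of the plural form *widabana* is /a/ (a vowel), it takes -ulu, giving *widabanaulu*.
Since the last vowel of the genitive form *widabanaulu* is /u/ (a back vowel), it takes -mu, giving *widabanaulumu*.

widabanaulumu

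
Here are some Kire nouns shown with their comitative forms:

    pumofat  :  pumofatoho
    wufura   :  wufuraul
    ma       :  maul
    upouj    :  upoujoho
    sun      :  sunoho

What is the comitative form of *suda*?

sudaul

The alternation tracks the final sound of the stem — -oho when the stem ends in a consonant (*pumofat*, *upouj*, *sun*); -ul when the stem ends in a vowel (*wufura*, *ma*).
The final sound of *suda* is /a/, which is a vowel, so the suffix is -ul, giving *sudaul*.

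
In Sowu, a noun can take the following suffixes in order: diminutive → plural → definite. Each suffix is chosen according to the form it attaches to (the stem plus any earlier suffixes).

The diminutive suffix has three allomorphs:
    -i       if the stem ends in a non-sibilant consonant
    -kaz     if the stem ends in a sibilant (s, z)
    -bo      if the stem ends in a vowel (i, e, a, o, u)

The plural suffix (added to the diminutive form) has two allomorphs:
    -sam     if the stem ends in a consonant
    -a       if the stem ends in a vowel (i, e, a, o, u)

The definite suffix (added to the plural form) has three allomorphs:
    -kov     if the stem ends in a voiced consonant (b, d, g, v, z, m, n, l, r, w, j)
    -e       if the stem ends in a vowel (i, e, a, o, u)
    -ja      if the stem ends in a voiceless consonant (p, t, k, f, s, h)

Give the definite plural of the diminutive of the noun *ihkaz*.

*ihkaz* — final sound /z/ (a sibilant) → -kaz → *ihkazkaz*.
The diminutive form *ihkazkaz* — final sound /z/ (a consonant) → -sam → *ihkazkazsam*.
The plural form *ihkazkazsam* — final sound /m/ (a voiced consonant) → -kov → *ihkazkazsamkov*.

ihkazkazsamkov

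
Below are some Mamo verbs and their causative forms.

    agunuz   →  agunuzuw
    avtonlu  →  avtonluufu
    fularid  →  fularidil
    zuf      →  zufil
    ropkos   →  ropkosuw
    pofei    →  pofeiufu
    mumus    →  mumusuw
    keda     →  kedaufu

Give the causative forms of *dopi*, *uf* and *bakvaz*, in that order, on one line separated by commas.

dopiufu, ufil, bakvazuw

The alternation tracks the final sound of the stem — -uw when the stem ends in a sibilant (*agunuz*, *ropkos*, *mumus*); -il when the stem ends in a non-sibilant consonant (*fularid*, *zuf*); -ufu when the stem ends in a vowel (*avtonlu*, *pofei*, *keda*).
The final sound of *dopi* is /i/, which is a vowel, so the suffix is -ufu, giving *dopiufu*.
The final sound of *uf* is /f/, which is a non-sibilant consonant, so the suffix is -il, giving *ufil*.
The final sound of *bakvaz* is /z/, which is a sibilant, so the suffix is -uw, giving *bakvazuw*.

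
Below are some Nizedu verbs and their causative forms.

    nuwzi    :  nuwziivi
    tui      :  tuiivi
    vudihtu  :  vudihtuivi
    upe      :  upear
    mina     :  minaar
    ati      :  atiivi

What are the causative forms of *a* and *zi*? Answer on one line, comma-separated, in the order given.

Looking at the last vowel of each stem: -ivi when the last vowel of the stem is a high vowel (*nuwzi*, *tui*, *vudihtu*, *ati*); -ar when the last vowel of the stem is a non-high vowel (*upe*, *mina*).
*a*: last vowel = /a/, a non-high vowel → -ar → *aar*.
*zi* — last vowel /i/ (a high vowel) → -ivi → *ziivi*.

aar, ziivi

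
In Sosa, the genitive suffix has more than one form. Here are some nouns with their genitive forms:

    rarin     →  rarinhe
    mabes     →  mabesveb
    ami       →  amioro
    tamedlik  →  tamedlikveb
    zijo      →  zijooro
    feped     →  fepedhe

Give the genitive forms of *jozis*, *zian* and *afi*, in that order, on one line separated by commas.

The pattern is voicing of the final sound: -veb when the stem ends in a voiceless consonant (*mabes*, *tamedlik*); -he when the stem ends in a voiced consonant (*rarin*, *feped*); -oro when the stem ends in a vowel (*ami*, *zijo*).
*jozis*: final sound = /s/, a voiceless consonant → -veb → *jozisveb*.
The final sound of *zian* is /n/, which is a voiced consonant, so the suffix is -he, giving *zianhe*.
*afi* — final sound /i/ (a vowel) → -oro → *afioro*.

jozisveb, zianhe, afioro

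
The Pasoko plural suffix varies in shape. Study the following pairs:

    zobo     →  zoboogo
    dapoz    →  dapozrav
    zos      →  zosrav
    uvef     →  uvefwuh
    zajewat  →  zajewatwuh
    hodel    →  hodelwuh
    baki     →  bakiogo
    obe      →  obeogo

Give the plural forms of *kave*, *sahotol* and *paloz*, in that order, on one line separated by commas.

kaveogo, sahotolwuh, palozrav

The alternation tracks the final sound of the stem — -rav when the stem ends in a sibilant (*dapoz*, *zos*); -wuh when the stem ends in a non-sibilant consonant (*uvef*, *zajewat*, *hodel*); -ogo when the stem ends in a vowel (*zobo*, *baki*, *obe*).
*kave*: final sound = /e/, a vowel → -ogo → *kaveogo*.
*sahotol*: final sound = /l/, a non-sibilant consonant → -wuh → *sahotolwuh*.
*paloz* — final sound /z/ (a sibilant) → -rav → *palozrav*.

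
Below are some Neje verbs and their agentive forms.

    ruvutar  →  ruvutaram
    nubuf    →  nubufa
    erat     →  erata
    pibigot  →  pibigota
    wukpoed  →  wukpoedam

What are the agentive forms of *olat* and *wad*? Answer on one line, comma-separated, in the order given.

Looking at the final consonant of each stem: -a when the stem ends in a voiceless consonant (*nubuf*, *erat*, *pibigot*); -am when the stem ends in a voiced consonant (*ruvutar*, *wukpoed*).
*olat*: final consonant = /t/, voiceless → -a → *olata*.
*wad*: final consonant = /d/, voiced → -am → *wadam*.

olata, wadam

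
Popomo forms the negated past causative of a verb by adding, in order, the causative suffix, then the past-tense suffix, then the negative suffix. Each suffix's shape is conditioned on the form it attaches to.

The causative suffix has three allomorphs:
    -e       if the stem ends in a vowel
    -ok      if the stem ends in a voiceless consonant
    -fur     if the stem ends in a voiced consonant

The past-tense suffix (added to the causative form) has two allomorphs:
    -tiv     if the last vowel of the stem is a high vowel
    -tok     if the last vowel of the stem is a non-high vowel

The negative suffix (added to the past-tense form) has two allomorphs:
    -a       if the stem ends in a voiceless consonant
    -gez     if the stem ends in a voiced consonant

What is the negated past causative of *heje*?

hejeetoka

The final sound of *heje* is /e/, which is a vowel, so the causative suffix is -e, giving *hejee*.
The causative form *hejee*: last vowel = /e/, a non-high vowel → -tok → *hejeetok*.
The past-tense form *hejeetok* — final consonant /k/ (voiceless) → -a → *hejeetoka*.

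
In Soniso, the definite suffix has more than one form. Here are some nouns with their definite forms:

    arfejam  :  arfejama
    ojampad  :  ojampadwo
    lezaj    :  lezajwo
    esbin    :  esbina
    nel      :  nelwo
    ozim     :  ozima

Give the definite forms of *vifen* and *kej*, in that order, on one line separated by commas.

The suffix is conditioned by the final consonant: -a when the stem ends in a nasal (*arfejam*, *esbin*, *ozim*); -wo when the stem ends in a non-nasal consonant (*ojampad*, *lezaj*, *nel*).
*vifen*: final consonant = /n/, a nasal → -a → *vifena*.
The final consonant of *kej* is /j/, which is non-nasal, so the suffix is -wo, giving *kejwo*.

vifena, kejwo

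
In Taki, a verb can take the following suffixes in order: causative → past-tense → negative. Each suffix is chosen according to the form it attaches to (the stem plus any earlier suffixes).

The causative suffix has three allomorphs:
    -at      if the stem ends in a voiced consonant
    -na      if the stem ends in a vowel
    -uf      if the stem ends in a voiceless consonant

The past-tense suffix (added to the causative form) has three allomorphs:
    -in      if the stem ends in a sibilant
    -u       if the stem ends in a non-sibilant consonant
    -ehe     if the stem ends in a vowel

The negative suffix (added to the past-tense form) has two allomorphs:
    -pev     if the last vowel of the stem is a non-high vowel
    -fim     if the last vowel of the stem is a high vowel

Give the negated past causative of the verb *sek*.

sekufufim

*sek*: final sound = /k/, a voiceless consonant → -uf → *sekuf*.
Since the final sound of the causative form *sekuf* is /f/ (a non-sibilant consonant), it takes -u, giving *sekufu*.
Since the last vowel of the past-tense form *sekufu* is /u/ (a high vowel), it takes -fim, giving *sekufufim*.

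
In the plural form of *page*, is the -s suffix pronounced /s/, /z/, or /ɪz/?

/ɪz/

The stem *page* ends in a sibilant (/s, z, ʃ, ʒ, tʃ, dʒ/).
The plural suffix surfaces as /ɪz/ after sibilants, /s/ after other voiceless consonants, and /z/ after other voiced sounds.
So the plural -s on *page* is pronounced /ɪz/.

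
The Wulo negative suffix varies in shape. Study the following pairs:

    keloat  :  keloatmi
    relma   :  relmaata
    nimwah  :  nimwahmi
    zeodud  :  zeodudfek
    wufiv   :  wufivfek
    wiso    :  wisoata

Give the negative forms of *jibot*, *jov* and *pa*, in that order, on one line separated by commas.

The pattern is voicing of the final sound: -mi when the stem ends in a voiceless consonant (*keloat*, *nimwah*); -fek when the stem ends in a voiced consonant (*zeodud*, *wufiv*); -ata when the stem ends in a vowel (*relma*, *wiso*).
*jibot* — final sound /t/ (a voiceless consonant) → -mi → *jibotmi*.
The final sound of *jov* is /v/, which is a voiced consonant, so the suffix is -fek, giving *jovfek*.
Since the final sound of *pa* is /a/ (a vowel), it takes -ata, giving *paata*.

jibotmi, jovfek, paata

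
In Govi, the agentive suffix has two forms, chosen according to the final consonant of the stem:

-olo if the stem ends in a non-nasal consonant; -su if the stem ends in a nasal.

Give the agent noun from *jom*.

jomsu

*jom* — final consonant /m/ (a nasal) → -su → *jomsu*.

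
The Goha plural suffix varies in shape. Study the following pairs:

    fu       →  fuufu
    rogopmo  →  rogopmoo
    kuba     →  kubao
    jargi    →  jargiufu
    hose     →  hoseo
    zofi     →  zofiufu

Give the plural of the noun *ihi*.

Looking at the last vowel of each stem: -ufu when the last vowel of the stem is a high vowel (*fu*, *jargi*, *zofi*); -o when the last vowel of the stem is a non-high vowel (*rogopmo*, *kuba*, *hose*).
*ihi*: last vowel = /i/, a high vowel → -ufu → *ihiufu*.

ihiufu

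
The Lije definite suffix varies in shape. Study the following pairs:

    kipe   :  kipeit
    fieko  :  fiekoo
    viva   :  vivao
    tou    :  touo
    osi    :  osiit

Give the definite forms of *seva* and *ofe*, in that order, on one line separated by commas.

The suffix is conditioned by the last vowel: -it when the last vowel of the stem is a front vowel (*kipe*, *osi*); -o when the last vowel of the stem is a back vowel (*fieko*, *viva*, *tou*).
*seva*: last vowel = /a/, a back vowel → -o → *sevao*.
Since the last vowel of *ofe* is /e/ (a front vowel), it takes -it, giving *ofeit*.

sevao, ofeit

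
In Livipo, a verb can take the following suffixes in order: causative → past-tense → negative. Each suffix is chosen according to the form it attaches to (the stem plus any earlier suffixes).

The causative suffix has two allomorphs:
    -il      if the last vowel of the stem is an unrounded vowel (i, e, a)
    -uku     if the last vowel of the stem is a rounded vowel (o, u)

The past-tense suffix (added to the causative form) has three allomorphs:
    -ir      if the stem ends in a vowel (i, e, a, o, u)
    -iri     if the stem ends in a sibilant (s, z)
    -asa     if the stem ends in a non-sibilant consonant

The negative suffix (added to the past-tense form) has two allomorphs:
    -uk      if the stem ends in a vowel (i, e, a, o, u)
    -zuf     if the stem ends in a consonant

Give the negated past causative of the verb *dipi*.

Since the last vowel of *dipi* is /i/ (an unrounded vowel), it takes -il, giving *dipiil*.
The final sound of the causative form *dipiil* is /l/, which is a non-sibilant consonant, so the past-tense suffix is -asa, giving *dipiilasa*.
The past-tense form *dipiilasa* — final sound /a/ (a vowel) → -uk → *dipiilasauk*.

dipiilasauk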